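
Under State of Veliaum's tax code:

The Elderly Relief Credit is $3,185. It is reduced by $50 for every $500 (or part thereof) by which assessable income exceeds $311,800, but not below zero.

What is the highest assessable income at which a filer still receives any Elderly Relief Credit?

$343,300

After 63 increments the reduction is 63 × $50 = $3,150, leaving $35; one more increment wipes it out. Increment 63 ends at excess 63 × $500 = $31,500, so the highest qualifying income is $311,800 + $31,500 = $343,300.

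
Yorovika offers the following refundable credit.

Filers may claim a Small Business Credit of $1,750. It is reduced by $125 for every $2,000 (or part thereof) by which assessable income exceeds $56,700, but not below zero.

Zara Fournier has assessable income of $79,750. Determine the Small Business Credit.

Small Business Credit: income exceeds $56,700 by $23,050, which is 12 full-or-partial $2,000 increments; reduction = 12 × $125 = $1,500, leaving $250.

$250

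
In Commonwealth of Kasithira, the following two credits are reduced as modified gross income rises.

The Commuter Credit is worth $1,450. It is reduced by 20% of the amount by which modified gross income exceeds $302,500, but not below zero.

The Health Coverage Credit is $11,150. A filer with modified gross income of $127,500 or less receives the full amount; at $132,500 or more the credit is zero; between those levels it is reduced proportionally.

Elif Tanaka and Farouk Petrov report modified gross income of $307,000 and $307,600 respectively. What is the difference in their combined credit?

$120

Elif ($307,000): Commuter Credit: 20% of the $4,500 excess over $302,500 is $900; credit = $1,450 − $900 = $550. Health Coverage Credit: $307,000 is at or above $132,500, so the credit is $0. total $550 + $0 = $550
Farouk ($307,600): Commuter Credit: 20% of the $5,100 excess over $302,500 is $1,020; credit = $1,450 − $1,020 = $430. Health Coverage Credit: $307,600 is at or above $132,500, so the credit is $0. total $430 + $0 = $430
Difference: |$550 − $430| = $120.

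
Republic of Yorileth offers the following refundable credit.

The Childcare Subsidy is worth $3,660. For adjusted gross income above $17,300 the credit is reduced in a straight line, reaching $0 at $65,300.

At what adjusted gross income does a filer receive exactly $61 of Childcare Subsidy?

$61 is 61/3,660 of the full $3,660, so 3,599/3,660 of the $48,000 range has been used: income = $17,300 + $48,000 × 3,599/3,660 = $64,500.

$64,500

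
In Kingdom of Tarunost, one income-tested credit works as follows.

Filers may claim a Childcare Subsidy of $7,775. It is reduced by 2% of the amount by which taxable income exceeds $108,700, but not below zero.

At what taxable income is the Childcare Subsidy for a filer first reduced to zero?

The credit falls by 2% of each dollar above $108,700, so it reaches zero when the excess is $7,775 / 2% = $388,750: income = $108,700 + $388,750 = $497,450.

$497,450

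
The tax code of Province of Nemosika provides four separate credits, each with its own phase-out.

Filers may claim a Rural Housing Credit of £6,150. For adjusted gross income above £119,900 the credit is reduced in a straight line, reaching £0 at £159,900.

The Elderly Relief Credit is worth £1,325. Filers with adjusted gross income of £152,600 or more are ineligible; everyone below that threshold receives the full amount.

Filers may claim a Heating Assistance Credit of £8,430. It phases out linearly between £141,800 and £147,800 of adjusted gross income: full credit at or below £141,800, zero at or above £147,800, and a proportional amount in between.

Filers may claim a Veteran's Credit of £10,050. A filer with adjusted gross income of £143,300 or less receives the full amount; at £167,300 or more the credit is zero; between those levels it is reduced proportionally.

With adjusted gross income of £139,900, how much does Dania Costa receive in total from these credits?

£22,880

Rural Housing Credit: £139,900 is £20,000 into a £40,000 phase-out range, leaving 20,000/40,000 of the credit: £6,150 × 20,000/40,000 = £3,075.
Elderly Relief Credit: £139,900 is below the £152,600 cutoff, so the full £1,325 applies.
Heating Assistance Credit: £139,900 is at or below the £141,800 threshold, so the full £8,430 applies.
Veteran's Credit: £139,900 is at or below the £143,300 threshold, so the full £10,050 applies.
Total: £3,075 + £1,325 + £8,430 + £10,050 = £22,880.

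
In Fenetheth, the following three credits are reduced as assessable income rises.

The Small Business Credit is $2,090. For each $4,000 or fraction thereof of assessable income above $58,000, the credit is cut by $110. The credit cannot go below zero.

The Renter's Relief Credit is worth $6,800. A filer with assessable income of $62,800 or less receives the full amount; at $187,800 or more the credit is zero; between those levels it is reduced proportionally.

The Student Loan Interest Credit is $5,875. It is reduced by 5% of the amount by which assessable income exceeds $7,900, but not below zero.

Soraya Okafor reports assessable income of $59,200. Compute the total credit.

Small Business Credit: income exceeds $58,000 by $1,200, which is 1 full-or-partial $4,000 increment; reduction = 1 × $110 = $110, leaving $1,980.
Renter's Relief Credit: $59,200 is at or below the $62,800 threshold, so the full $6,800 applies.
Student Loan Interest Credit: 5% of the $51,300 excess over $7,900 is $2,565; credit = $5,875 − $2,565 = $3,310.
Total: $1,980 + $6,800 + $3,310 = $12,090.

$12,090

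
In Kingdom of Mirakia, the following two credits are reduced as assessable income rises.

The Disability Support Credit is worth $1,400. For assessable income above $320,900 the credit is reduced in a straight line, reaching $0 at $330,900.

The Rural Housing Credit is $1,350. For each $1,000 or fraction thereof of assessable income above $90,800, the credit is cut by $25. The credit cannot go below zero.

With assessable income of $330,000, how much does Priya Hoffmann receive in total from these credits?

Disability Support Credit: $330,000 is $9,100 into a $10,000 phase-out range, leaving 900/10,000 of the credit: $1,400 × 900/10,000 = $126.
Rural Housing Credit: income exceeds $90,800 by $239,200 → 240 increments × $25 = $6,000 ≥ base, so the credit is $0.
Total: $126 + $0 = $126.

$126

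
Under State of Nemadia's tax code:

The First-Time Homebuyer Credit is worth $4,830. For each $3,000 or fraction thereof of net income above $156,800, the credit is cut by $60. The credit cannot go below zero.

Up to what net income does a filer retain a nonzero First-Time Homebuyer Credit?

After 80 increments the reduction is 80 × $60 = $4,800, leaving $30; one more increment wipes it out. Increment 80 ends at excess 80 × $3,000 = $240,000, so the highest qualifying income is $156,800 + $240,000 = $396,800.

$396,800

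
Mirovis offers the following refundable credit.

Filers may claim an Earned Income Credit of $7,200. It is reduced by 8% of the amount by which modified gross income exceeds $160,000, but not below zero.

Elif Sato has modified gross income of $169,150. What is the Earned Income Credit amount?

$6,468

Earned Income Credit: 8% of the $9,150 excess over $160,000 is $732; credit = $7,200 − $732 = $6,468.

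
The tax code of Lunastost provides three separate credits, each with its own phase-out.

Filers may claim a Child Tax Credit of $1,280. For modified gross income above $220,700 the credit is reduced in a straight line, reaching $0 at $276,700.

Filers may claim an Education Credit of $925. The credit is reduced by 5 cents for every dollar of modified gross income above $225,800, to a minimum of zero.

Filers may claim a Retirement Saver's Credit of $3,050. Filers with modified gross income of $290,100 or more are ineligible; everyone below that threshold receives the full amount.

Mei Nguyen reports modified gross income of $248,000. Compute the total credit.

$3,706

Child Tax Credit: $248,000 is $27,300 into a $56,000 phase-out range, leaving 28,700/56,000 of the credit: $1,280 × 28,700/56,000 = $656.
Education Credit: 5% of the $22,200 excess over $225,800 is $1,110 ≥ base, so the credit is $0.
Retirement Saver's Credit: $248,000 is below the $290,100 cutoff, so the full $3,050 applies.
Total: $656 + $0 + $3,050 = $3,706.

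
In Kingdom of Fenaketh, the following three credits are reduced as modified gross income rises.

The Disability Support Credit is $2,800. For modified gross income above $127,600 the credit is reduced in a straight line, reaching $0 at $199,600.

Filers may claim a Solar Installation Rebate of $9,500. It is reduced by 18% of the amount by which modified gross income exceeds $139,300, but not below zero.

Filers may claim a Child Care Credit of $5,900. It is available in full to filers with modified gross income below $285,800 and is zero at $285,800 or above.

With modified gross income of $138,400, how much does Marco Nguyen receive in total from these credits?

Disability Support Credit: $138,400 is $10,800 into a $72,000 phase-out range, leaving 61,200/72,000 of the credit: $2,800 × 61,200/72,000 = $2,380.
Solar Installation Rebate: $138,400 is at or below the $139,300 threshold, so the full $9,500 applies.
Child Care Credit: $138,400 is below the $285,800 cutoff, so the full $5,900 applies.
Total: $2,380 + $9,500 + $5,900 = $17,780.

$17,780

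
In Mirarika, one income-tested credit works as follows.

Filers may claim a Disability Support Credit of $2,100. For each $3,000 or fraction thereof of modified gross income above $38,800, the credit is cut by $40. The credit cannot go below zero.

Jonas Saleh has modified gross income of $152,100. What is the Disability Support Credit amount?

Disability Support Credit: income exceeds $38,800 by $113,300, which is 38 full-or-partial $3,000 increments; reduction = 38 × $40 = $1,520, leaving $580.

$580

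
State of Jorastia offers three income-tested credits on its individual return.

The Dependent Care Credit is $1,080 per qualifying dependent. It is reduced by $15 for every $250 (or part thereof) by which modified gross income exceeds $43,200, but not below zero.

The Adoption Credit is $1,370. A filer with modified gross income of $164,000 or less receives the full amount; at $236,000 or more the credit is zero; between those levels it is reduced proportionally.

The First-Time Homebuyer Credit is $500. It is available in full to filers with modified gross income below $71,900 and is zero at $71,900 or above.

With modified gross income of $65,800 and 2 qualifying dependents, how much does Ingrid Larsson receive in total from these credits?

$2,665

Dependent Care Credit: base = 2 × $1,080 = $2,160. income exceeds $43,200 by $22,600, which is 91 full-or-partial $250 increments; reduction = 91 × $15 = $1,365, leaving $795.
Adoption Credit: $65,800 is at or below the $164,000 threshold, so the full $1,370 applies.
First-Time Homebuyer Credit: $65,800 is below the $71,900 cutoff, so the full $500 applies.
Total: $795 + $1,370 + $500 = $2,665.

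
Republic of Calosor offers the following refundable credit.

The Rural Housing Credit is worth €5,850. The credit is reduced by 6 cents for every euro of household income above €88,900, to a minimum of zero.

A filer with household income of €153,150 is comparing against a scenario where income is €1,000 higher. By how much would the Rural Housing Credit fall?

At €153,150 — 6% of the €64,250 excess over €88,900 is €3,855; credit = €5,850 − €3,855 = €1,995.
At €154,150 — 6% of the €65,250 excess over €88,900 is €3,915; credit = €5,850 − €3,915 = €1,935.
Lost: €1,995 − €1,935 = €60.

€60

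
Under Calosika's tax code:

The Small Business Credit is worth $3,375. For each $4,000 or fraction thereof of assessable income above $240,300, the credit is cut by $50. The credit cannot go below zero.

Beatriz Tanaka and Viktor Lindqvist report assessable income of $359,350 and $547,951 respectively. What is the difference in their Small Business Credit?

Beatriz ($359,350): Small Business Credit: income exceeds $240,300 by $119,050, which is 30 full-or-partial $4,000 increments; reduction = 30 × $50 = $1,500, leaving $1,875.
Viktor ($547,951): Small Business Credit: income exceeds $240,300 by $307,651 → 77 increments × $50 = $3,850 ≥ base, so the credit is $0.
Difference: |$1,875 − $0| = $1,875.

$1,875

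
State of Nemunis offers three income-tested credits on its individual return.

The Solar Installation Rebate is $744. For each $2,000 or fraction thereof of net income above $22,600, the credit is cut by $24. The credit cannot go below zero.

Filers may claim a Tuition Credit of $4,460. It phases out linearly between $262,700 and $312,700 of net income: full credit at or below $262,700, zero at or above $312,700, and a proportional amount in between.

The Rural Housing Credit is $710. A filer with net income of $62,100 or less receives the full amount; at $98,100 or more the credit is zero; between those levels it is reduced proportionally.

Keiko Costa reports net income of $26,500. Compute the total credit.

$5,866

Solar Installation Rebate: income exceeds $22,600 by $3,900, which is 2 full-or-partial $2,000 increments; reduction = 2 × $24 = $48, leaving $696.
Tuition Credit: $26,500 is at or below the $262,700 threshold, so the full $4,460 applies.
Rural Housing Credit: $26,500 is at or below the $62,100 threshold, so the full $710 applies.
Total: $696 + $4,460 + $710 = $5,866.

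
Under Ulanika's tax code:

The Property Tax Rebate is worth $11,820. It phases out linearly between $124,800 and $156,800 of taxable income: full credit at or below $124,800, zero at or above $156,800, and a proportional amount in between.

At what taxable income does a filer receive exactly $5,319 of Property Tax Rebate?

$142,400

$5,319 is 5,319/11,820 of the full $11,820, so 6,501/11,820 of the $32,000 range has been used: income = $124,800 + $32,000 × 6,501/11,820 = $142,400.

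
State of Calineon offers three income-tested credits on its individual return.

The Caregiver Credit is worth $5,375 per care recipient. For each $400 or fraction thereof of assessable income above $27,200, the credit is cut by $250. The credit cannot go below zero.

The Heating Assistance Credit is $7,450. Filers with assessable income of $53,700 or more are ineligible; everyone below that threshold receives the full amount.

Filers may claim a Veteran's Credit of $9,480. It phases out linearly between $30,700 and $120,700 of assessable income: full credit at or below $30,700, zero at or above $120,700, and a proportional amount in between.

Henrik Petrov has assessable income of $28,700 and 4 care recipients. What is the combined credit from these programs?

Caregiver Credit: base = 4 × $5,375 = $21,500. income exceeds $27,200 by $1,500, which is 4 full-or-partial $400 increments; reduction = 4 × $250 = $1,000, leaving $20,500.
Heating Assistance Credit: $28,700 is below the $53,700 cutoff, so the full $7,450 applies.
Veteran's Credit: $28,700 is at or below the $30,700 threshold, so the full $9,480 applies.
Total: $20,500 + $7,450 + $9,480 = $37,430.

$37,430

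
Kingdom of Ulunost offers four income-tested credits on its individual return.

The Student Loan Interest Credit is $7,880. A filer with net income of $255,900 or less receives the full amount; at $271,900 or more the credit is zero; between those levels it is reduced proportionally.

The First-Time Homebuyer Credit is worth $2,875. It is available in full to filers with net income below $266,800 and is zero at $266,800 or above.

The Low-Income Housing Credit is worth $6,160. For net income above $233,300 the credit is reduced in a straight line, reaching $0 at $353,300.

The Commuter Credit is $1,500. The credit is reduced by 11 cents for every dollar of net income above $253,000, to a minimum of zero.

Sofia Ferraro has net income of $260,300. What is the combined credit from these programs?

$14,059

Student Loan Interest Credit: $260,300 is $4,400 into a $16,000 phase-out range, leaving 11,600/16,000 of the credit: $7,880 × 11,600/16,000 = $5,713.
First-Time Homebuyer Credit: $260,300 is below the $266,800 cutoff, so the full $2,875 applies.
Low-Income Housing Credit: $260,300 is $27,000 into a $120,000 phase-out range, leaving 93,000/120,000 of the credit: $6,160 × 93,000/120,000 = $4,774.
Commuter Credit: 11% of the $7,300 excess over $253,000 is $803; credit = $1,500 − $803 = $697.
Total: $5,713 + $2,875 + $4,774 + $697 = $14,059.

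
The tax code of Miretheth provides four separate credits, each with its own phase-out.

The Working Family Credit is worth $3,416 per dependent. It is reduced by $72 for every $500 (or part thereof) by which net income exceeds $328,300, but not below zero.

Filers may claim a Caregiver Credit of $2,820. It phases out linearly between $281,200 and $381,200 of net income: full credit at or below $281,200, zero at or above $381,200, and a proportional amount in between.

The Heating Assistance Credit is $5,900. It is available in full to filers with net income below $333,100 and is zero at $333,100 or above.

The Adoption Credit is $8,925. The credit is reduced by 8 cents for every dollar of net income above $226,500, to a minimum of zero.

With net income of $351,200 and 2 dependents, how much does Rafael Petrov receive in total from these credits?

Working Family Credit: base = 2 × $3,416 = $6,832. income exceeds $328,300 by $22,900, which is 46 full-or-partial $500 increments; reduction = 46 × $72 = $3,312, leaving $3,520.
Caregiver Credit: $351,200 is $70,000 into a $100,000 phase-out range, leaving 30,000/100,000 of the credit: $2,820 × 30,000/100,000 = $846.
Heating Assistance Credit: $351,200 meets or exceeds the $333,100 cutoff, so the credit is $0.
Adoption Credit: 8% of the $124,700 excess over $226,500 is $9,976 ≥ base, so the credit is $0.
Total: $3,520 + $846 + $0 + $0 = $4,366.

$4,366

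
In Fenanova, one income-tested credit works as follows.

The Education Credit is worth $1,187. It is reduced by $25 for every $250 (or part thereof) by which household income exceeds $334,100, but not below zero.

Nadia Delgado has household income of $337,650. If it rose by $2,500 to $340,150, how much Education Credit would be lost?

$250

At $337,650 — income exceeds $334,100 by $3,550, which is 15 full-or-partial $250 increments; reduction = 15 × $25 = $375, leaving $812.
At $340,150 — income exceeds $334,100 by $6,050, which is 25 full-or-partial $250 increments; reduction = 25 × $25 = $625, leaving $562.
Lost: $812 − $562 = $250.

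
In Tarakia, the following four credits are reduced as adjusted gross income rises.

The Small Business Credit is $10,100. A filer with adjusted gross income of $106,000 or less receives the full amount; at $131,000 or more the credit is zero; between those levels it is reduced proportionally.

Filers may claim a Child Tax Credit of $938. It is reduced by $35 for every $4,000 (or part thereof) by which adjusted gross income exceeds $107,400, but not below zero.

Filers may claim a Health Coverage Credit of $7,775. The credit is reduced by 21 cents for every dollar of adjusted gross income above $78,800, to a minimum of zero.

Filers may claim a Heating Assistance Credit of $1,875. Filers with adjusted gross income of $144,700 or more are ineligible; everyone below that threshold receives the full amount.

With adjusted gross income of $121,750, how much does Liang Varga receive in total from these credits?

$6,410

Small Business Credit: $121,750 is $15,750 into a $25,000 phase-out range, leaving 9,250/25,000 of the credit: $10,100 × 9,250/25,000 = $3,737.
Child Tax Credit: income exceeds $107,400 by $14,350, which is 4 full-or-partial $4,000 increments; reduction = 4 × $35 = $140, leaving $798.
Health Coverage Credit: 21% of the $42,950 excess over $78,800 is $9,019.50 ≥ base, so the credit is $0.
Heating Assistance Credit: $121,750 is below the $144,700 cutoff, so the full $1,875 applies.
Total: $3,737 + $798 + $0 + $1,875 = $6,410.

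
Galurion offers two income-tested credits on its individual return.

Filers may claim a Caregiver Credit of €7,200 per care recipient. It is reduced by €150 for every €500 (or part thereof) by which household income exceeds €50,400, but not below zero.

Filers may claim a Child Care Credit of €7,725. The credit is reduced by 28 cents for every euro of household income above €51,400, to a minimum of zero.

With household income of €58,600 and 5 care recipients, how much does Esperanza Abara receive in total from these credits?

€39,159

Caregiver Credit: base = 5 × €7,200 = €36,000. income exceeds €50,400 by €8,200, which is 17 full-or-partial €500 increments; reduction = 17 × €150 = €2,550, leaving €33,450.
Child Care Credit: 28% of the €7,200 excess over €51,400 is €2,016; credit = €7,725 − €2,016 = €5,709.
Total: €33,450 + €5,709 = €39,159.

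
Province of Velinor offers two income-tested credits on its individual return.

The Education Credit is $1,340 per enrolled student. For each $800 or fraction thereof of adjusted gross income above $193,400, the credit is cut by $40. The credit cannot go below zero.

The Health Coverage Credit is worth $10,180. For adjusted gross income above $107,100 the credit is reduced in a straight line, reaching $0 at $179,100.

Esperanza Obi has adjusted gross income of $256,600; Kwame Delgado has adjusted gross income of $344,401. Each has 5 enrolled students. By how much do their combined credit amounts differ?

Esperanza ($256,600): Education Credit: base = 5 × $1,340 = $6,700. income exceeds $193,400 by $63,200, which is 79 full-or-partial $800 increments; reduction = 79 × $40 = $3,160, leaving $3,540. Health Coverage Credit: $256,600 is at or above $179,100, so the credit is $0. total $3,540 + $0 = $3,540
Kwame ($344,401): Education Credit: base = 5 × $1,340 = $6,700. income exceeds $193,400 by $151,001 → 189 increments × $40 = $7,560 ≥ base, so the credit is $0. Health Coverage Credit: $344,401 is at or above $179,100, so the credit is $0. total $0 + $0 = $0
Difference: |$3,540 − $0| = $3,540.

$3,540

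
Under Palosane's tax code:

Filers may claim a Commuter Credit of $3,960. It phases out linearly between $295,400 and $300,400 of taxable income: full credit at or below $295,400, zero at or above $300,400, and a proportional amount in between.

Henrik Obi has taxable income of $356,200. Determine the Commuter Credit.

Commuter Credit: $356,200 is at or above $300,400, so the credit is $0.

$0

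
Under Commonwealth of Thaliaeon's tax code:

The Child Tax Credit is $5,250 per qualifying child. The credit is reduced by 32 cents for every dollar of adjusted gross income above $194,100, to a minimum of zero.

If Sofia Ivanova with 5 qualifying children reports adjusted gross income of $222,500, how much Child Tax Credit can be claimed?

Child Tax Credit: base = 5 × $5,250 = $26,250. 32% of the $28,400 excess over $194,100 is $9,088; credit = $26,250 − $9,088 = $17,162.

$17,162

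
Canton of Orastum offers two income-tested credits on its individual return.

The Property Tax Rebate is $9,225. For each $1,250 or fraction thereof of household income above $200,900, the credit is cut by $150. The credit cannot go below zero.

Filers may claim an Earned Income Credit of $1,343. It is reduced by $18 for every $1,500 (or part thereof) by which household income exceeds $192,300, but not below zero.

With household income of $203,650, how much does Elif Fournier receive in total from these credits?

Property Tax Rebate: income exceeds $200,900 by $2,750, which is 3 full-or-partial $1,250 increments; reduction = 3 × $150 = $450, leaving $8,775.
Earned Income Credit: income exceeds $192,300 by $11,350, which is 8 full-or-partial $1,500 increments; reduction = 8 × $18 = $144, leaving $1,199.
Total: $8,775 + $1,199 = $9,974.

$9,974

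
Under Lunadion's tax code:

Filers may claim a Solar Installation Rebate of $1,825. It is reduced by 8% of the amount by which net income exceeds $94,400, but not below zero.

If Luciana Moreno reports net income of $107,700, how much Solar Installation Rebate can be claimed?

Solar Installation Rebate: 8% of the $13,300 excess over $94,400 is $1,064; credit = $1,825 − $1,064 = $761.

$761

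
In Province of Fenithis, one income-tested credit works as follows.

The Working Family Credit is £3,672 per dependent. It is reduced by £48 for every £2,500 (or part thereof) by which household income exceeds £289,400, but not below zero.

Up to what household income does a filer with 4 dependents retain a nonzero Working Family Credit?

Full credit = 4 × £3,672 = £14,688.
After 305 increments the reduction is 305 × £48 = £14,640, leaving £48; one more increment wipes it out. Increment 305 ends at excess 305 × £2,500 = £762,500, so the highest qualifying income is £289,400 + £762,500 = £1,051,900.

£1,051,900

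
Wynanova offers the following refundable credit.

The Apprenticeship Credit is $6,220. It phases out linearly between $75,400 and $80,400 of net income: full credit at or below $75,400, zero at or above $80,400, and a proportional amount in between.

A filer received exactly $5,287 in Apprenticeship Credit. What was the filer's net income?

$76,150

$5,287 is 5,287/6,220 of the full $6,220, so 933/6,220 of the $5,000 range has been used: income = $75,400 + $5,000 × 933/6,220 = $76,150.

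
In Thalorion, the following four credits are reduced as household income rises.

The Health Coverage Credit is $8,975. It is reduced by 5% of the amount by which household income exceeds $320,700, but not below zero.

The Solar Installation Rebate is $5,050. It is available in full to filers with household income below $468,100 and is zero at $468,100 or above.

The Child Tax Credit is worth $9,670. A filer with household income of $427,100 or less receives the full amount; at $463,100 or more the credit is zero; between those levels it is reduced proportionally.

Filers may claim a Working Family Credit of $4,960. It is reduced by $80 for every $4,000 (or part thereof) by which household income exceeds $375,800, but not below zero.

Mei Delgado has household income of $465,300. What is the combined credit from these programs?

$9,915

Health Coverage Credit: 5% of the $144,600 excess over $320,700 is $7,230; credit = $8,975 − $7,230 = $1,745.
Solar Installation Rebate: $465,300 is below the $468,100 cutoff, so the full $5,050 applies.
Child Tax Credit: $465,300 is at or above $463,100, so the credit is $0.
Working Family Credit: income exceeds $375,800 by $89,500, which is 23 full-or-partial $4,000 increments; reduction = 23 × $80 = $1,840, leaving $3,120.
Total: $1,745 + $5,050 + $0 + $3,120 = $9,915.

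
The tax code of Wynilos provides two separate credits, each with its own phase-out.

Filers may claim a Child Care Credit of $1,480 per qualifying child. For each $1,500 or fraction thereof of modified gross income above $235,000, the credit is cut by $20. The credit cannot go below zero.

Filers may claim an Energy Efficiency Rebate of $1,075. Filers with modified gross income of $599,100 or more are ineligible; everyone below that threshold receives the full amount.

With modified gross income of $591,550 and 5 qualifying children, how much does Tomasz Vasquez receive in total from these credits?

$3,715

Child Care Credit: base = 5 × $1,480 = $7,400. income exceeds $235,000 by $356,550, which is 238 full-or-partial $1,500 increments; reduction = 238 × $20 = $4,760, leaving $2,640.
Energy Efficiency Rebate: $591,550 is below the $599,100 cutoff, so the full $1,075 applies.
Total: $2,640 + $1,075 = $3,715.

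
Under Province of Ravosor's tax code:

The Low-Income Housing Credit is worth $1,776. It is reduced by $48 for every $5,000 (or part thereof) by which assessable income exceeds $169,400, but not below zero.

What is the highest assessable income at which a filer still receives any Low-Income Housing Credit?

$349,400

After 36 increments the reduction is 36 × $48 = $1,728, leaving $48; one more increment wipes it out. Increment 36 ends at excess 36 × $5,000 = $180,000, so the highest qualifying income is $169,400 + $180,000 = $349,400.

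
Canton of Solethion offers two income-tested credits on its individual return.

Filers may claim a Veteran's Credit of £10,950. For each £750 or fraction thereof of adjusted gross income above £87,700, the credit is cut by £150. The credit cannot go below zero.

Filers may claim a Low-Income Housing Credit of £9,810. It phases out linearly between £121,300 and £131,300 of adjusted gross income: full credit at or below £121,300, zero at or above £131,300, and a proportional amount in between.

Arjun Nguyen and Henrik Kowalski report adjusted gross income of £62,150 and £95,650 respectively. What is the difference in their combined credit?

Arjun (£62,150): Veteran's Credit: £62,150 is at or below the £87,700 threshold, so the full £10,950 applies. Low-Income Housing Credit: £62,150 is at or below the £121,300 threshold, so the full £9,810 applies. total £10,950 + £9,810 = £20,760
Henrik (£95,650): Veteran's Credit: income exceeds £87,700 by £7,950, which is 11 full-or-partial £750 increments; reduction = 11 × £150 = £1,650, leaving £9,300. Low-Income Housing Credit: £95,650 is at or below the £121,300 threshold, so the full £9,810 applies. total £9,300 + £9,810 = £19,110
Difference: |£20,760 − £19,110| = £1,650.

£1,650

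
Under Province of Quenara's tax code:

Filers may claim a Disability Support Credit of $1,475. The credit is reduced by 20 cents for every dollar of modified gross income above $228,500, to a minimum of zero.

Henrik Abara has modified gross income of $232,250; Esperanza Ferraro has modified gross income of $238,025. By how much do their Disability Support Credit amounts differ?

$725

Henrik ($232,250): Disability Support Credit: 20% of the $3,750 excess over $228,500 is $750; credit = $1,475 − $750 = $725.
Esperanza ($238,025): Disability Support Credit: 20% of the $9,525 excess over $228,500 is $1,905 ≥ base, so the credit is $0.
Difference: |$725 − $0| = $725.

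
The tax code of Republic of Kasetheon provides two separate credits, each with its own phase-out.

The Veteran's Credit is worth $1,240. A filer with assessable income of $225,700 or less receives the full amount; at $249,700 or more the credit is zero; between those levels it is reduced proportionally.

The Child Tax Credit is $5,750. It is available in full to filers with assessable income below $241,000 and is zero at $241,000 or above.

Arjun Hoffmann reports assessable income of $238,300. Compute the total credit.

Veteran's Credit: $238,300 is $12,600 into a $24,000 phase-out range, leaving 11,400/24,000 of the credit: $1,240 × 11,400/24,000 = $589.
Child Tax Credit: $238,300 is below the $241,000 cutoff, so the full $5,750 applies.
Total: $589 + $5,750 = $6,339.

$6,339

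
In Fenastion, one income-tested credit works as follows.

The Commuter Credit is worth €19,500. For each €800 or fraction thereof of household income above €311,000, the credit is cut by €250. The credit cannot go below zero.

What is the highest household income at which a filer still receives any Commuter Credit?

€372,600

After 77 increments the reduction is 77 × €250 = €19,250, leaving €250; one more increment wipes it out. Increment 77 ends at excess 77 × €800 = €61,600, so the highest qualifying income is €311,000 + €61,600 = €372,600.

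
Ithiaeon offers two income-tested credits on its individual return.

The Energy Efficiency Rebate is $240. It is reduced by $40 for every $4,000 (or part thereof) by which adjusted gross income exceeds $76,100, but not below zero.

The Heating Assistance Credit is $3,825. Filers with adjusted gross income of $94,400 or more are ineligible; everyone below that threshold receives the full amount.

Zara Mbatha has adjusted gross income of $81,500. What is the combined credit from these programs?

$3,985

Energy Efficiency Rebate: income exceeds $76,100 by $5,400, which is 2 full-or-partial $4,000 increments; reduction = 2 × $40 = $80, leaving $160.
Heating Assistance Credit: $81,500 is below the $94,400 cutoff, so the full $3,825 applies.
Total: $160 + $3,825 = $3,985.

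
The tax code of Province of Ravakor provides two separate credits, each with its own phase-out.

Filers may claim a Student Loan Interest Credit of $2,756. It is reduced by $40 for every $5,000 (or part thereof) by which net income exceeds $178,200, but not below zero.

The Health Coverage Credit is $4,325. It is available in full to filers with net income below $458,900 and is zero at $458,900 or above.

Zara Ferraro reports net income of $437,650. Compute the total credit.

$5,001

Student Loan Interest Credit: income exceeds $178,200 by $259,450, which is 52 full-or-partial $5,000 increments; reduction = 52 × $40 = $2,080, leaving $676.
Health Coverage Credit: $437,650 is below the $458,900 cutoff, so the full $4,325 applies.
Total: $676 + $4,325 = $5,001.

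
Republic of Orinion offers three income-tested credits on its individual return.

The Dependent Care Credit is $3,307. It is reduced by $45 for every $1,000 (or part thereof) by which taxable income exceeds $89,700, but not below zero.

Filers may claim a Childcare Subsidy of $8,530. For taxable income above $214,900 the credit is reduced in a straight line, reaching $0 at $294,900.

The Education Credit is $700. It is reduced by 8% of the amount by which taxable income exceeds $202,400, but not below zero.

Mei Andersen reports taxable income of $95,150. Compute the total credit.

Dependent Care Credit: income exceeds $89,700 by $5,450, which is 6 full-or-partial $1,000 increments; reduction = 6 × $45 = $270, leaving $3,037.
Childcare Subsidy: $95,150 is at or below the $214,900 threshold, so the full $8,530 applies.
Education Credit: $95,150 is at or below the $202,400 threshold, so the full $700 applies.
Total: $3,037 + $8,530 + $700 = $12,267.

$12,267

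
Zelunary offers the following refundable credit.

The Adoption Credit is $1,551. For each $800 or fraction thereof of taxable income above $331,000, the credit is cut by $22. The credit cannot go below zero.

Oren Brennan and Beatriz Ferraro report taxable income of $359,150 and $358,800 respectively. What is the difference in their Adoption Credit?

$22

Oren ($359,150): Adoption Credit: income exceeds $331,000 by $28,150, which is 36 full-or-partial $800 increments; reduction = 36 × $22 = $792, leaving $759.
Beatriz ($358,800): Adoption Credit: income exceeds $331,000 by $27,800, which is 35 full-or-partial $800 increments; reduction = 35 × $22 = $770, leaving $781.
Difference: |$759 − $781| = $22.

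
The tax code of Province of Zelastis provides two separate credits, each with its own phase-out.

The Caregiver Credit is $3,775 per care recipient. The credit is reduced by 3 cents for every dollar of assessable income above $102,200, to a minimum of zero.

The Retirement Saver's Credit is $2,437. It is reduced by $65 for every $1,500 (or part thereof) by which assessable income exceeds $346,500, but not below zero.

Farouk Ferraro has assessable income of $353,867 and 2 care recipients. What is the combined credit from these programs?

Caregiver Credit: base = 2 × $3,775 = $7,550. 3% of the $251,667 excess over $102,200 is $7,550.01 ≥ base, so the credit is $0.
Retirement Saver's Credit: income exceeds $346,500 by $7,367, which is 5 full-or-partial $1,500 increments; reduction = 5 × $65 = $325, leaving $2,112.
Total: $0 + $2,112 = $2,112.

$2,112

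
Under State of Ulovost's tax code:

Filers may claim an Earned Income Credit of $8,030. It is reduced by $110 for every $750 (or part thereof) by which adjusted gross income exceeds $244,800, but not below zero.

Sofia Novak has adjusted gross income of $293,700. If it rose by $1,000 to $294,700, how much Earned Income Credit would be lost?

At $293,700 — income exceeds $244,800 by $48,900, which is 66 full-or-partial $750 increments; reduction = 66 × $110 = $7,260, leaving $770.
At $294,700 — income exceeds $244,800 by $49,900, which is 67 full-or-partial $750 increments; reduction = 67 × $110 = $7,370, leaving $660.
Lost: $770 − $660 = $110.

$110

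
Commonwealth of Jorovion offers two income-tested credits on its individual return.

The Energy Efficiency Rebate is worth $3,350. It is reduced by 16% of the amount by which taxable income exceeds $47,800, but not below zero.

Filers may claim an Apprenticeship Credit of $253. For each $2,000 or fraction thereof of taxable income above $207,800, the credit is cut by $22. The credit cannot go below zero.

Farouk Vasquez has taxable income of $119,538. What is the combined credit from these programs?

Energy Efficiency Rebate: 16% of the $71,738 excess over $47,800 is $11,478.08 ≥ base, so the credit is $0.
Apprenticeship Credit: $119,538 is at or below the $207,800 threshold, so the full $253 applies.
Total: $0 + $253 = $253.

$253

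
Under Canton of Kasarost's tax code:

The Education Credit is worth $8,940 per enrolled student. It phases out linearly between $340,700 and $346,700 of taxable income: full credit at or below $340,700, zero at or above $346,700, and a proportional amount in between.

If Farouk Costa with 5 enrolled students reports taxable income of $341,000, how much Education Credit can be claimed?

Education Credit: base = 5 × $8,940 = $44,700. $341,000 is $300 into a $6,000 phase-out range, leaving 5,700/6,000 of the credit: $44,700 × 5,700/6,000 = $42,465.

$42,465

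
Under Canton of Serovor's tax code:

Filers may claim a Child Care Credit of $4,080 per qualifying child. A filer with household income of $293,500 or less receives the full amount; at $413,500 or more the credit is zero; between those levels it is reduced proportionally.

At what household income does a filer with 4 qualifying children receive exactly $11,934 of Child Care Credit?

Full credit = 4 × $4,080 = $16,320.
$11,934 is 11,934/16,320 of the full $16,320, so 4,386/16,320 of the $120,000 range has been used: income = $293,500 + $120,000 × 4,386/16,320 = $325,750.

$325,750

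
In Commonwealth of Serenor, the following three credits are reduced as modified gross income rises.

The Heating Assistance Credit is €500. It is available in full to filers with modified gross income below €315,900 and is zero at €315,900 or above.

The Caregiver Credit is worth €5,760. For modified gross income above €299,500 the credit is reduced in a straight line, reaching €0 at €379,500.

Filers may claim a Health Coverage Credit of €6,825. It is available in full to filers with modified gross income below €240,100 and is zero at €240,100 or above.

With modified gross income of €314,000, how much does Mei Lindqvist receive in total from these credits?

Heating Assistance Credit: €314,000 is below the €315,900 cutoff, so the full €500 applies.
Caregiver Credit: €314,000 is €14,500 into a €80,000 phase-out range, leaving 65,500/80,000 of the credit: €5,760 × 65,500/80,000 = €4,716.
Health Coverage Credit: €314,000 meets or exceeds the €240,100 cutoff, so the credit is €0.
Total: €500 + €4,716 + €0 = €5,216.

€5,216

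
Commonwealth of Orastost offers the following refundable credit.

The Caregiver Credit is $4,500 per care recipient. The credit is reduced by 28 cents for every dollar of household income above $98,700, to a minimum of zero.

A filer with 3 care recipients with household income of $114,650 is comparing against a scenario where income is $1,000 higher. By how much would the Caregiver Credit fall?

At $114,650 — base = 3 × $4,500 = $13,500. 28% of the $15,950 excess over $98,700 is $4,466; credit = $13,500 − $4,466 = $9,034.
At $115,650 — base = 3 × $4,500 = $13,500. 28% of the $16,950 excess over $98,700 is $4,746; credit = $13,500 − $4,746 = $8,754.
Lost: $9,034 − $8,754 = $280.

$280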